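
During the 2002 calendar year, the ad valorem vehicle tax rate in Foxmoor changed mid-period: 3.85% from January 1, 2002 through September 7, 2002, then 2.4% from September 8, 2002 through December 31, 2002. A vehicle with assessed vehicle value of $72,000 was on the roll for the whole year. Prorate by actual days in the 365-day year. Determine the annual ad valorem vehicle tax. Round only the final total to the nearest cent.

January 1 – September 7, 2002: 250 days at 3.85% → $72,000 × 3.85% × 250/365 = $1,898.6301
September 8 – December 31, 2002: 115 days at 2.4% → $72,000 × 2.4% × 115/365 = $544.4384
Total = $2,443.0685

$2,443.07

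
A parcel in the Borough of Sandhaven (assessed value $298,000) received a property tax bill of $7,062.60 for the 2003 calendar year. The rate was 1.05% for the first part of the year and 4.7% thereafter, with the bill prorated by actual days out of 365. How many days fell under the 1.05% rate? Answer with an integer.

233 days

Let d = days at the first rate; then 365 − d days at the second rate.
$298,000 × [1.05%·d + 4.7%·(365−d)] / 365 = $7,062.60
Solving gives d = 233, so the new rate took effect on 22 Aug 2003.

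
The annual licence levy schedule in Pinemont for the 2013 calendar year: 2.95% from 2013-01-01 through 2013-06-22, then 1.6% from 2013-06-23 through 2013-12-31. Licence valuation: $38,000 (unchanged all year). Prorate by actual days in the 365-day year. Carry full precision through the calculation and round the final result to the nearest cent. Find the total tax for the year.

2013-01-01 to 2013-06-22: 173 days at 2.95% → $38,000 × 2.95% × 173/365 = $531.3233
2013-06-23 to 2013-12-31: 192 days at 1.6% → $38,000 × 1.6% × 192/365 = $319.8247
Total = $851.1479

$851.15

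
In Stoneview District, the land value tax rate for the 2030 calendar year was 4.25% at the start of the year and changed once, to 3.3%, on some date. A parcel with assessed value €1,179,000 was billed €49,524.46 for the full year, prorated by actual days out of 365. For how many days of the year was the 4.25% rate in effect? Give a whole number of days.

Let d = days at the first rate; then 365 − d days at the second rate.
€1,179,000 × [4.25%·d + 3.3%·(365−d)] / 365 = €49,524.46
Solving gives d = 346, so the new rate took effect on 13 Dec 2030.

346 days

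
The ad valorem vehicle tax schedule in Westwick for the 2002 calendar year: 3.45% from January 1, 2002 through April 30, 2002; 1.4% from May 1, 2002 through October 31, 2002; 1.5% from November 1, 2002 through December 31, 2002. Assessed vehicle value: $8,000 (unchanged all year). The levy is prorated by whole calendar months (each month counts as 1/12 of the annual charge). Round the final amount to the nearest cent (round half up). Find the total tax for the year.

$168.00

January 1 – April 30, 2002: 4 months at 3.45% → $8,000 × 3.45% × 4/12 = $92.0000
May 1 – October 31, 2002: 6 months at 1.4% → $8,000 × 1.4% × 6/12 = $56.0000
November 1 – December 31, 2002: 2 months at 1.5% → $8,000 × 1.5% × 2/12 = $20.0000
Total = $168.0000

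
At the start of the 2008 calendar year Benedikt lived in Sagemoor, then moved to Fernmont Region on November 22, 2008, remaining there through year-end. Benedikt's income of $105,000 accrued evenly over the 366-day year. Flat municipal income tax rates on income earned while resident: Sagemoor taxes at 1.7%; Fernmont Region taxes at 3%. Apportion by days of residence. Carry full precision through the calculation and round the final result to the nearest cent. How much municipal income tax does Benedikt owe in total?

Sagemoor, January 1 – November 21, 2008: 326 days → $105,000 × 1.7% × 326/366 = $1,589.9180
Fernmont Region, November 22 – December 31, 2008: 40 days → $105,000 × 3% × 40/366 = $344.2623
Total = $1,934.1803

$1,934.18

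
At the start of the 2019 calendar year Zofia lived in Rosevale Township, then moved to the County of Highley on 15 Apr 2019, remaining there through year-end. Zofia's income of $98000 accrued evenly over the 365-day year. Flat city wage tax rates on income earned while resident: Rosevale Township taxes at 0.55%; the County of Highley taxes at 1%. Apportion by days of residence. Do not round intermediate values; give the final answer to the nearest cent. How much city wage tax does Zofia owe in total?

$854.35

Rosevale Township, 1 Jan – 14 Apr 2019: 104 days → $98000 × 0.55% × 104/365 = $153.5781
The County of Highley, 15 Apr – 31 Dec 2019: 261 days → $98000 × 1% × 261/365 = $700.7671
Total = $854.3452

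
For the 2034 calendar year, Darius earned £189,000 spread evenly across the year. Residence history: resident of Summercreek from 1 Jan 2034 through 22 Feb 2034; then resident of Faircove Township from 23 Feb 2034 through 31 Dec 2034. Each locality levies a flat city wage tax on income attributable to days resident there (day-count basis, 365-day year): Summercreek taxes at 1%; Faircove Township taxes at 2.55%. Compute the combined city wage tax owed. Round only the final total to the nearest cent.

£4,394.12

Summercreek, 1 Jan – 22 Feb 2034: 53 days → £189,000 × 1% × 53/365 = £274.4384
Faircove Township, 23 Feb – 31 Dec 2034: 312 days → £189,000 × 2.55% × 312/365 = £4,119.6822
Total = £4,394.1205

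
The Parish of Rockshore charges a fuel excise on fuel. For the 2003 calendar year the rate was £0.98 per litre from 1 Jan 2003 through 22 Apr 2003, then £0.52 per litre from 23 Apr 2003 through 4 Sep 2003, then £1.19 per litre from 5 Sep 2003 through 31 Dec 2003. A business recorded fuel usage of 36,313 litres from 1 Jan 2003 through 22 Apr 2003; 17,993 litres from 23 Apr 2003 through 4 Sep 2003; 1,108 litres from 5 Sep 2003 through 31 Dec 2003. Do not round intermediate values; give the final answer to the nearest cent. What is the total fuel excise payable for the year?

1 Jan – 22 Apr 2003: 36,313 litres at £0.98/litre → £35,586.74
23 Apr – 4 Sep 2003: 17,993 litres at £0.52/litre → £9,356.36
5 Sep – 31 Dec 2003: 1,108 litres at £1.19/litre → £1,318.52

£46,261.62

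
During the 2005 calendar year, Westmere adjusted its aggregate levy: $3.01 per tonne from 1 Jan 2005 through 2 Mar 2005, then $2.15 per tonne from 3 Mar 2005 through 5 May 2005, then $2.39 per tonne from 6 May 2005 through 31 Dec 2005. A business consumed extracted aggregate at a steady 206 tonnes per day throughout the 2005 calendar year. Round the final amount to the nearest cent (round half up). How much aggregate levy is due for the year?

1 Jan – 2 Mar 2005: 61 days × 206 tonnes/day = 12,566 tonnes at $3.01/tonne → $37,823.66
3 Mar – 5 May 2005: 64 days × 206 tonnes/day = 13,184 tonnes at $2.15/tonne → $28,345.60
6 May – 31 Dec 2005: 240 days × 206 tonnes/day = 49,440 tonnes at $2.39/tonne → $118,161.60

$184,330.86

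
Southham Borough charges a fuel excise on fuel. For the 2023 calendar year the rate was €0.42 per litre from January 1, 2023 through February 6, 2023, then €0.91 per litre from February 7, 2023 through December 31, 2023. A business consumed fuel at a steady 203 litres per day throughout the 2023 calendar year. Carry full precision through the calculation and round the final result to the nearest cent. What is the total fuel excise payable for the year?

€63,746.06

January 1 – February 6, 2023: 37 days × 203 litres/day = 7,511 litres at €0.42/litre → €3,154.62
February 7 – December 31, 2023: 328 days × 203 litres/day = 66,584 litres at €0.91/litre → €60,591.44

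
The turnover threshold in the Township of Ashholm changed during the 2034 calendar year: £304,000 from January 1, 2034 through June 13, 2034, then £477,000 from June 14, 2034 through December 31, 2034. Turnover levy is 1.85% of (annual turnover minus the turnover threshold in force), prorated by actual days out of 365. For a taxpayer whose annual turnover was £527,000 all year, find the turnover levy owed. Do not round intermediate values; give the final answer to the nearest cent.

January 1 – June 13, 2034: 164 days, exemption £304,000 → (£527,000 − £304,000) × 1.85% × 164/365 = £1,853.6493
June 14 – December 31, 2034: 201 days, exemption £477,000 → (£527,000 − £477,000) × 1.85% × 201/365 = £509.3836
Total = £2,363.0329

£2,363.03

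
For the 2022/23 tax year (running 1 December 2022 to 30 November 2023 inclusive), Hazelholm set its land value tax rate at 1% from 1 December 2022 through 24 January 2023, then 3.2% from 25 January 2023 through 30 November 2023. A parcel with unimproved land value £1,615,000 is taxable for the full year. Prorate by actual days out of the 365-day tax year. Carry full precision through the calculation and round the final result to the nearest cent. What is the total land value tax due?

£46,326.16

1 December 2022 – 24 January 2023: 55 days at 1% → £1,615,000 × 1% × 55/365 = £2,433.5616
25 January – 30 November 2023: 310 days at 3.2% → £1,615,000 × 3.2% × 310/365 = £43,892.6027
Total = £46,326.1644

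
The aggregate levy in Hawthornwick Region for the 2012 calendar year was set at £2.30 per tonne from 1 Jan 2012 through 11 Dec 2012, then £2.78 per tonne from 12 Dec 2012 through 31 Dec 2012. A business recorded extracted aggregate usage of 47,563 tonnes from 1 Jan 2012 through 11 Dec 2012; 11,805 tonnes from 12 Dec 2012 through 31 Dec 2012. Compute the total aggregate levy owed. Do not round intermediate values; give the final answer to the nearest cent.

£142,212.80

1 Jan – 11 Dec 2012: 47,563 tonnes at £2.30/tonne → £109,394.90
12 Dec – 31 Dec 2012: 11,805 tonnes at £2.78/tonne → £32,817.90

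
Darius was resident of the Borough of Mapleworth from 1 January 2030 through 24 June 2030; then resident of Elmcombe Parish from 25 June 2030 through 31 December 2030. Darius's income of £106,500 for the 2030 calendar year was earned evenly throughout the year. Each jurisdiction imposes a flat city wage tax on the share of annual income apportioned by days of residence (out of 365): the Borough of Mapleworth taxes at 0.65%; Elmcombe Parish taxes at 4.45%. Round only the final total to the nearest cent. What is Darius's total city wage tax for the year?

The Borough of Mapleworth, 1 January – 24 June 2030: 175 days → £106,500 × 0.65% × 175/365 = £331.9007
Elmcombe Parish, 25 June – 31 December 2030: 190 days → £106,500 × 4.45% × 190/365 = £2,467.0068
Total = £2,798.9075

£2,798.91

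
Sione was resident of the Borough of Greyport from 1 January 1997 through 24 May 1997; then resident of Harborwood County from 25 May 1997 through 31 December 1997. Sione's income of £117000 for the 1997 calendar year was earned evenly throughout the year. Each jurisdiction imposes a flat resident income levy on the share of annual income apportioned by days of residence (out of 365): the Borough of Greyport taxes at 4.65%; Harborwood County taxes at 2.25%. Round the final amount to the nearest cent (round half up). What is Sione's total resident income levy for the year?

The Borough of Greyport, 1 January – 24 May 1997: 144 days → £117000 × 4.65% × 144/365 = £2146.3890
Harborwood County, 25 May – 31 December 1997: 221 days → £117000 × 2.25% × 221/365 = £1593.9247
Total = £3740.3137

£3740.31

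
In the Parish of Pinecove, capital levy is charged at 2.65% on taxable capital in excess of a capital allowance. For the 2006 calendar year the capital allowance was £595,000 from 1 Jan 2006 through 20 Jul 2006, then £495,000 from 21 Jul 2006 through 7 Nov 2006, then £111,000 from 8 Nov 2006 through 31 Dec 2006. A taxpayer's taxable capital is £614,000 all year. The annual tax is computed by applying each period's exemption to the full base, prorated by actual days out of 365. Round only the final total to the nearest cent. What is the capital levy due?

1 Jan – 20 Jul 2006: 201 days, exemption £595,000 → (£614,000 − £595,000) × 2.65% × 201/365 = £277.2699
21 Jul – 7 Nov 2006: 110 days, exemption £495,000 → (£614,000 − £495,000) × 2.65% × 110/365 = £950.3699
8 Nov – 31 Dec 2006: 54 days, exemption £111,000 → (£614,000 − £111,000) × 2.65% × 54/365 = £1,972.0356
Total = £3,199.6753

£3,199.68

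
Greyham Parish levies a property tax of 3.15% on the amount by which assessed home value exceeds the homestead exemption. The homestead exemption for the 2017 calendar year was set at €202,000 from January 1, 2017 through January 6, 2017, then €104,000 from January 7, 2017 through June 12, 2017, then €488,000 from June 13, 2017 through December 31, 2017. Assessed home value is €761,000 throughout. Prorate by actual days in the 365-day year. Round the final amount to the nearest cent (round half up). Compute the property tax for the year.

€13,950.53

January 1 – January 6, 2017: 6 days, exemption €202,000 → (€761,000 − €202,000) × 3.15% × 6/365 = €289.4548
January 7 – June 12, 2017: 157 days, exemption €104,000 → (€761,000 − €104,000) × 3.15% × 157/365 = €8,901.9000
June 13 – December 31, 2017: 202 days, exemption €488,000 → (€761,000 − €488,000) × 3.15% × 202/365 = €4,759.1753
Total = €13,950.5301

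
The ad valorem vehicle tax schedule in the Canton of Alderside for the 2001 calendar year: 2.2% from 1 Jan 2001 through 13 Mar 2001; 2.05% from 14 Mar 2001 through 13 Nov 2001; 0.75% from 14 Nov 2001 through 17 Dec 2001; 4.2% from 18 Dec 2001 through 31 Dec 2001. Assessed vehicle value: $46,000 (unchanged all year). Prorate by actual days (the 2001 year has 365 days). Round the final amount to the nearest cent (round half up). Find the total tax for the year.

1 Jan – 13 Mar 2001: 72 days at 2.2% → $46,000 × 2.2% × 72/365 = $199.6274
14 Mar – 13 Nov 2001: 245 days at 2.05% → $46,000 × 2.05% × 245/365 = $632.9726
14 Nov – 17 Dec 2001: 34 days at 0.75% → $46,000 × 0.75% × 34/365 = $32.1370
18 Dec – 31 Dec 2001: 14 days at 4.2% → $46,000 × 4.2% × 14/365 = $74.1041
Total = $938.8411

$938.84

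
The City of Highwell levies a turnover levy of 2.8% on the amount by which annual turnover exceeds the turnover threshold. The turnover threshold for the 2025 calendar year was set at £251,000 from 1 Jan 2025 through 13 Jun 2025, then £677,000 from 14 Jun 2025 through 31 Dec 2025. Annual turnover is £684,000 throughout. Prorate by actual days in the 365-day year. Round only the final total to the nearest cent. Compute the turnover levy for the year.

£5,555.43

1 Jan – 13 Jun 2025: 164 days, exemption £251,000 → (£684,000 − £251,000) × 2.8% × 164/365 = £5,447.4959
14 Jun – 31 Dec 2025: 201 days, exemption £677,000 → (£684,000 − £677,000) × 2.8% × 201/365 = £107.9342
Total = £5,555.4301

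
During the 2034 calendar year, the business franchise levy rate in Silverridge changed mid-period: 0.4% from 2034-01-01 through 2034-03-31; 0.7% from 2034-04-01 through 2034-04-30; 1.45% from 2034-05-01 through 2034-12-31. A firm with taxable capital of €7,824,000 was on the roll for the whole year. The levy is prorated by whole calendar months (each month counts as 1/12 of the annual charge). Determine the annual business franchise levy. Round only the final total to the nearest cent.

€88,020.00

2034-01-01 to 2034-03-31: 3 months at 0.4% → €7,824,000 × 0.4% × 3/12 = €7,824.0000
2034-04-01 to 2034-04-30: 1 month at 0.7% → €7,824,000 × 0.7% × 1/12 = €4,564.0000
2034-05-01 to 2034-12-31: 8 months at 1.45% → €7,824,000 × 1.45% × 8/12 = €75,632.0000
Total = €88,020.0000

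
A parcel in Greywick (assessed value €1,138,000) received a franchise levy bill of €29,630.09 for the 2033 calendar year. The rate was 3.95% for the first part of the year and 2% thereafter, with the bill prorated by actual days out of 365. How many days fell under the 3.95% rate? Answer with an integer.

113 days

Let d = days at the first rate; then 365 − d days at the second rate.
€1,138,000 × [3.95%·d + 2%·(365−d)] / 365 = €29,630.09
Solving gives d = 113, so the new rate took effect on 24 April 2033.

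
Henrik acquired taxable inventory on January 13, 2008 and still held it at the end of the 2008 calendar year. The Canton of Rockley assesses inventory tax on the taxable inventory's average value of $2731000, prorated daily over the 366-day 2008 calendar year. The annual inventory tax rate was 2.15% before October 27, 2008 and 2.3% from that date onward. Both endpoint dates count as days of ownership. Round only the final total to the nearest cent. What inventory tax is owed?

January 13 – October 26, 2008: 288 days at 2.15% → $2731000 × 2.15% × 288/366 = $46203.1475
October 27 – December 31, 2008: 66 days at 2.3% → $2731000 × 2.3% × 66/366 = $11326.9344
Total = $57530.0820

$57530.08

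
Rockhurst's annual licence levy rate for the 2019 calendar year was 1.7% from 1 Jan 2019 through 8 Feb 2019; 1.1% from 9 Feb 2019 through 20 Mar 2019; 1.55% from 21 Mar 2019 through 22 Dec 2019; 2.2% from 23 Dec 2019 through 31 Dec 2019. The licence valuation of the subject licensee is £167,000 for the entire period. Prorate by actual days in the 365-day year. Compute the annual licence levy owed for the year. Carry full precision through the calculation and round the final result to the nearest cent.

£2,559.68

1 Jan – 8 Feb 2019: 39 days at 1.7% → £167,000 × 1.7% × 39/365 = £303.3452
9 Feb – 20 Mar 2019: 40 days at 1.1% → £167,000 × 1.1% × 40/365 = £201.3151
21 Mar – 22 Dec 2019: 277 days at 1.55% → £167,000 × 1.55% × 277/365 = £1,964.4233
23 Dec – 31 Dec 2019: 9 days at 2.2% → £167,000 × 2.2% × 9/365 = £90.5918
Total = £2,559.6753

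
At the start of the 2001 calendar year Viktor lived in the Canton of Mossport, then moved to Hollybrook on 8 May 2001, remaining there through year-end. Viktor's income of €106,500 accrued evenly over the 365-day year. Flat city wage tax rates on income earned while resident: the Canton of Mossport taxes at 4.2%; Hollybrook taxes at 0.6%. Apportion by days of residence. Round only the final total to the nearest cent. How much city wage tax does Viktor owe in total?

€1,973.02

The Canton of Mossport, 1 Jan – 7 May 2001: 127 days → €106,500 × 4.2% × 127/365 = €1,556.3589
Hollybrook, 8 May – 31 Dec 2001: 238 days → €106,500 × 0.6% × 238/365 = €416.6630
Total = €1,973.0219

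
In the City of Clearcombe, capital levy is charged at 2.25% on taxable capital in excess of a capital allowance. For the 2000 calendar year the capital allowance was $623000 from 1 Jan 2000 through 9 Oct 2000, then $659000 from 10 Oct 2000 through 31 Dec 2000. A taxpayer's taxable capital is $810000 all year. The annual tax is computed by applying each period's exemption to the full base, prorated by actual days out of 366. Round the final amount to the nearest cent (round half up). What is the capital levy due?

1 Jan – 9 Oct 2000: 283 days, exemption $623000 → ($810000 − $623000) × 2.25% × 283/366 = $3253.3402
10 Oct – 31 Dec 2000: 83 days, exemption $659000 → ($810000 − $659000) × 2.25% × 83/366 = $770.4713
Total = $4023.8115

$4023.81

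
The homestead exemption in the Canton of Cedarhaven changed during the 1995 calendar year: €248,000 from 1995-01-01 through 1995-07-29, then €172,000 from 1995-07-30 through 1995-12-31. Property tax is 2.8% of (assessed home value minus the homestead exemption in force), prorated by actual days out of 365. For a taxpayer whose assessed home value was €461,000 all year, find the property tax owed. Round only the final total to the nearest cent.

1995-01-01 to 1995-07-29: 210 days, exemption €248,000 → (€461,000 − €248,000) × 2.8% × 210/365 = €3,431.3425
1995-07-30 to 1995-12-31: 155 days, exemption €172,000 → (€461,000 − €172,000) × 2.8% × 155/365 = €3,436.3288
Total = €6,867.6712

€6,867.67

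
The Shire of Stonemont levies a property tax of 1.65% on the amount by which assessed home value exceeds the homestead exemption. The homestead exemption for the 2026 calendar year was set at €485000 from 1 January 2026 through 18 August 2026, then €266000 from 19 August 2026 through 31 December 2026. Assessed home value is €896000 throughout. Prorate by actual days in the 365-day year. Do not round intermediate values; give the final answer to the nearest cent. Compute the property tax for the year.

1 January – 18 August 2026: 230 days, exemption €485000 → (€896000 − €485000) × 1.65% × 230/365 = €4273.2740
19 August – 31 December 2026: 135 days, exemption €266000 → (€896000 − €266000) × 1.65% × 135/365 = €3844.7260
Total = €8118.0000

€8118.00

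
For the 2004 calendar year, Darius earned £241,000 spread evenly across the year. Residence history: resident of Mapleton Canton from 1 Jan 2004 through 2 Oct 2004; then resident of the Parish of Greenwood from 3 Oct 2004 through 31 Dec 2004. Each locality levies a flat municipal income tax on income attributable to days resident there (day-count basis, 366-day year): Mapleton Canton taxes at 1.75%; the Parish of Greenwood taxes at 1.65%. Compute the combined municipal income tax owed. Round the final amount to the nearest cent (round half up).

£4,158.24

Mapleton Canton, 1 Jan – 2 Oct 2004: 276 days → £241,000 × 1.75% × 276/366 = £3,180.4098
The Parish of Greenwood, 3 Oct – 31 Dec 2004: 90 days → £241,000 × 1.65% × 90/366 = £977.8279
Total = £4,158.2377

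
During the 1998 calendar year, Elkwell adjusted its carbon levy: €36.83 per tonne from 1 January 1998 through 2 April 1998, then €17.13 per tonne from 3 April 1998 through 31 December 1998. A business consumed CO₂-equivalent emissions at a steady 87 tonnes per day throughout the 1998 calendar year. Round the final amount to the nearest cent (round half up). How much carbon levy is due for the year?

€701,641.95

1 January – 2 April 1998: 92 days × 87 tonnes/day = 8,004 tonnes at €36.83/tonne → €294,787.32
3 April – 31 December 1998: 273 days × 87 tonnes/day = 23,751 tonnes at €17.13/tonne → €406,854.63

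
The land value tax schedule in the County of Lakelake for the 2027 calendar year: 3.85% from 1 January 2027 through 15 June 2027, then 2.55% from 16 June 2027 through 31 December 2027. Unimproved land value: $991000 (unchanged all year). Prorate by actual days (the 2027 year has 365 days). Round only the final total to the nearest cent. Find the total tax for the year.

1 January – 15 June 2027: 166 days at 3.85% → $991000 × 3.85% × 166/365 = $17352.0027
16 June – 31 December 2027: 199 days at 2.55% → $991000 × 2.55% × 199/365 = $13777.6151
Total = $31129.6178

$31129.62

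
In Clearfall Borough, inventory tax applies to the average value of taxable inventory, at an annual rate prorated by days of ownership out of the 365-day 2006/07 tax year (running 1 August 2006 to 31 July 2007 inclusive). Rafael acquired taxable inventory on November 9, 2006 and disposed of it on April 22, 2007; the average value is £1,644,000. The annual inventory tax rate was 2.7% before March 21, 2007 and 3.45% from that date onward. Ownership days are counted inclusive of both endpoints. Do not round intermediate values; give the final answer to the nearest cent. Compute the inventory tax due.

November 9, 2006 – March 20, 2007: 132 days at 2.7% → £1,644,000 × 2.7% × 132/365 = £16,052.6466
March 21 – April 22, 2007: 33 days at 3.45% → £1,644,000 × 3.45% × 33/365 = £5,127.9288
Total = £21,180.5753

£21,180.58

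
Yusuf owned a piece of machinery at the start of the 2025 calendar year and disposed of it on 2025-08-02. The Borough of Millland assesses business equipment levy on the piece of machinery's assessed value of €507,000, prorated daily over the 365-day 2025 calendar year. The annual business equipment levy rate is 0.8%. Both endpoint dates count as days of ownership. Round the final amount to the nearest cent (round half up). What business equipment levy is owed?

€2,378.04

Days held (2025-01-01 to 2025-08-02): 214 out of 365
Tax = €507,000 × 0.8% × 214/365 = €2,378.0384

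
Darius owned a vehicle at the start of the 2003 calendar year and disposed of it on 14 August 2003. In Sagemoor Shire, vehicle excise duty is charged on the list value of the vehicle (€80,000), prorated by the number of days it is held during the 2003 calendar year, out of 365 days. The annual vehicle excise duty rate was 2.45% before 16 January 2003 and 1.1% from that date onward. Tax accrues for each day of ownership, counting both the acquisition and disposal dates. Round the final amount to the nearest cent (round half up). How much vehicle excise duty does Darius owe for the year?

€589.26

1 January – 15 January 2003: 15 days at 2.45% → €80,000 × 2.45% × 15/365 = €80.5479
16 January – 14 August 2003: 211 days at 1.1% → €80,000 × 1.1% × 211/365 = €508.7123
Total = €589.2603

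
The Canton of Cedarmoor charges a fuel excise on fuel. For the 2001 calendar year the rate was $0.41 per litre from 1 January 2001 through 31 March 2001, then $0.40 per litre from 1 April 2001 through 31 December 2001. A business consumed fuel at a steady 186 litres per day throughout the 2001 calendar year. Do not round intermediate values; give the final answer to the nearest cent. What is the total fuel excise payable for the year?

1 January – 31 March 2001: 90 days × 186 litres/day = 16,740 litres at $0.41/litre → $6,863.40
1 April – 31 December 2001: 275 days × 186 litres/day = 51,150 litres at $0.40/litre → $20,460.00

$27,323.40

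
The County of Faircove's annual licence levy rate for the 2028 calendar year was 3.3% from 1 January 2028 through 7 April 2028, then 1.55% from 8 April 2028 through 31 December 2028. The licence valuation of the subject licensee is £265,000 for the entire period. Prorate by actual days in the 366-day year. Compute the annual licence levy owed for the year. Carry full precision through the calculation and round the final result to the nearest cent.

1 January – 7 April 2028: 98 days at 3.3% → £265,000 × 3.3% × 98/366 = £2,341.5574
8 April – 31 December 2028: 268 days at 1.55% → £265,000 × 1.55% × 268/366 = £3,007.6776
Total = £5,349.2350

£5,349.23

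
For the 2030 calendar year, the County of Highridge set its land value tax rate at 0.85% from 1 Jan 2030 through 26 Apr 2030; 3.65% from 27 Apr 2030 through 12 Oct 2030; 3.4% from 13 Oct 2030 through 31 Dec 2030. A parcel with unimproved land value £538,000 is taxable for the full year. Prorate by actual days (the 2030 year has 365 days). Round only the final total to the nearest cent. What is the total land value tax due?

1 Jan – 26 Apr 2030: 116 days at 0.85% → £538,000 × 0.85% × 116/365 = £1,453.3370
27 Apr – 12 Oct 2030: 169 days at 3.65% → £538,000 × 3.65% × 169/365 = £9,092.2000
13 Oct – 31 Dec 2030: 80 days at 3.4% → £538,000 × 3.4% × 80/365 = £4,009.2055
Total = £14,554.7425

£14,554.74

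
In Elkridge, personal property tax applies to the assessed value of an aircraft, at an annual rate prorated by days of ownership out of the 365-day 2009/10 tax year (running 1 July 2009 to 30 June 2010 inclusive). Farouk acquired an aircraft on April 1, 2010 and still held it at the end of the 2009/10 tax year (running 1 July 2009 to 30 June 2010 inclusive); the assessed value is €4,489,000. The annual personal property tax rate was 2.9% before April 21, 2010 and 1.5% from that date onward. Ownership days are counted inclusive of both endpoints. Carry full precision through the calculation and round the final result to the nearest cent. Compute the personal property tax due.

€20,231.25

April 1 – April 20, 2010: 20 days at 2.9% → €4,489,000 × 2.9% × 20/365 = €7,133.2055
April 21 – June 30, 2010: 71 days at 1.5% → €4,489,000 × 1.5% × 71/365 = €13,098.0411
Total = €20,231.2466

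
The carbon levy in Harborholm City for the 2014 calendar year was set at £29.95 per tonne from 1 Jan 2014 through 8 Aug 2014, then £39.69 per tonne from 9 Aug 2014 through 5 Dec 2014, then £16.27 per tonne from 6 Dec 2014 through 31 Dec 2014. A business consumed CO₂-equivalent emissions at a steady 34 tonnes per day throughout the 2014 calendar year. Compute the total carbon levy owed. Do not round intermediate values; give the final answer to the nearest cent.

1 Jan – 8 Aug 2014: 220 days × 34 tonnes/day = 7,480 tonnes at £29.95/tonne → £224,026.00
9 Aug – 5 Dec 2014: 119 days × 34 tonnes/day = 4,046 tonnes at £39.69/tonne → £160,585.74
6 Dec – 31 Dec 2014: 26 days × 34 tonnes/day = 884 tonnes at £16.27/tonne → £14,382.68

£398,994.42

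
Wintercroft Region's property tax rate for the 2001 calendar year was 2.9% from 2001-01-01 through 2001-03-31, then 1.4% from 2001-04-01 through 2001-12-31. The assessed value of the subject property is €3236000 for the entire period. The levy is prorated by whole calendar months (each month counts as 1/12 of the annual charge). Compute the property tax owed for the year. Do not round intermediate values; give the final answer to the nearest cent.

2001-01-01 to 2001-03-31: 3 months at 2.9% → €3236000 × 2.9% × 3/12 = €23461.0000
2001-04-01 to 2001-12-31: 9 months at 1.4% → €3236000 × 1.4% × 9/12 = €33978.0000
Total = €57439.0000

€57439.00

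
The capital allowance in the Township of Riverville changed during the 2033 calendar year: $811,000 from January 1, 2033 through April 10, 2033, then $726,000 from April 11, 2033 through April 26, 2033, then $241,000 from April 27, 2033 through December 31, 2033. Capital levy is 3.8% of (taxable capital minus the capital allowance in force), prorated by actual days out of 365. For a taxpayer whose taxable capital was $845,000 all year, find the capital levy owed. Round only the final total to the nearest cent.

January 1 – April 10, 2033: 100 days, exemption $811,000 → ($845,000 − $811,000) × 3.8% × 100/365 = $353.9726
April 11 – April 26, 2033: 16 days, exemption $726,000 → ($845,000 − $726,000) × 3.8% × 16/365 = $198.2247
April 27 – December 31, 2033: 249 days, exemption $241,000 → ($845,000 − $241,000) × 3.8% × 249/365 = $15,657.6658
Total = $16,209.8630

$16,209.86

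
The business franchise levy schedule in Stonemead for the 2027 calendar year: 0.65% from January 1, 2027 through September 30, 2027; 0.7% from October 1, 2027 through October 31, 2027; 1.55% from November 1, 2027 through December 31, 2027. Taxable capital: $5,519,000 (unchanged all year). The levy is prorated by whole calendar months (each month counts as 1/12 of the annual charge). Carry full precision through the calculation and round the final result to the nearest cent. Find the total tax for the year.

$44,381.96

January 1 – September 30, 2027: 9 months at 0.65% → $5,519,000 × 0.65% × 9/12 = $26,905.1250
October 1 – October 31, 2027: 1 month at 0.7% → $5,519,000 × 0.7% × 1/12 = $3,219.4167
November 1 – December 31, 2027: 2 months at 1.55% → $5,519,000 × 1.55% × 2/12 = $14,257.4167
Total = $44,381.9583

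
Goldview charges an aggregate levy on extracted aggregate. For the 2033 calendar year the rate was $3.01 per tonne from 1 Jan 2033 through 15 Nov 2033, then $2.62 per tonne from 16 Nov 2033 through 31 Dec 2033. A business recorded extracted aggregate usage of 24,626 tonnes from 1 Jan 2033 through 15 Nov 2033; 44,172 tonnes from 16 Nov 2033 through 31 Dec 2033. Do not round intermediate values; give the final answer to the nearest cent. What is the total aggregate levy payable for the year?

1 Jan – 15 Nov 2033: 24,626 tonnes at $3.01/tonne → $74124.26
16 Nov – 31 Dec 2033: 44,172 tonnes at $2.62/tonne → $115730.64

$189854.90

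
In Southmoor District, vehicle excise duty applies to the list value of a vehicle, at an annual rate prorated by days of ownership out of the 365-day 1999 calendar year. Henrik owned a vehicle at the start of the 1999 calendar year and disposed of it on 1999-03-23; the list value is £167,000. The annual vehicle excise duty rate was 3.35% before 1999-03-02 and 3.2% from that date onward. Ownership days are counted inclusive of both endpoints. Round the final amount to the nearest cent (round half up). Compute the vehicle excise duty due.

1999-01-01 to 1999-03-01: 60 days at 3.35% → £167,000 × 3.35% × 60/365 = £919.6438
1999-03-02 to 1999-03-23: 22 days at 3.2% → £167,000 × 3.2% × 22/365 = £322.1041
Total = £1,241.7479

£1,241.75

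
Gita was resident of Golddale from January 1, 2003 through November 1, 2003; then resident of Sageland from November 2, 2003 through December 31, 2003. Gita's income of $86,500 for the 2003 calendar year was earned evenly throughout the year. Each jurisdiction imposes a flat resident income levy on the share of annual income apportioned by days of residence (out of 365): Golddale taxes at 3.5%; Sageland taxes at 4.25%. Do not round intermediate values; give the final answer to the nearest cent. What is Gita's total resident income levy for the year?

Golddale, January 1 – November 1, 2003: 305 days → $86,500 × 3.5% × 305/365 = $2,529.8288
Sageland, November 2 – December 31, 2003: 60 days → $86,500 × 4.25% × 60/365 = $604.3151
Total = $3,134.1438

$3,134.14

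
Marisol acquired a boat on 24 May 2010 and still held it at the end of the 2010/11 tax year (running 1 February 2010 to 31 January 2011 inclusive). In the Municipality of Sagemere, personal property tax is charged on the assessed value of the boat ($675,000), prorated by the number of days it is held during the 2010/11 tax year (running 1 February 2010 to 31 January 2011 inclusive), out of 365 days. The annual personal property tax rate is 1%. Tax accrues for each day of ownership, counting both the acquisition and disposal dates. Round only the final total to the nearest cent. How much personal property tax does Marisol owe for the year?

Days held (24 May 2010 – 31 January 2011): 253 out of 365
Tax = $675,000 × 1% × 253/365 = $4,678.7671

$4,678.77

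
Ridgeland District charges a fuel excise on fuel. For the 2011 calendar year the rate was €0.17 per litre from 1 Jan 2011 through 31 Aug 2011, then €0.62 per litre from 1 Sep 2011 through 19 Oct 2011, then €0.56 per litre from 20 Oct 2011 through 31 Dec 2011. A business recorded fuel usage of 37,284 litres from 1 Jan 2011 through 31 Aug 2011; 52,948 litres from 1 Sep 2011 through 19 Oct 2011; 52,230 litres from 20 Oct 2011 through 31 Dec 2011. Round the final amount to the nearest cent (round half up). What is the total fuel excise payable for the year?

1 Jan – 31 Aug 2011: 37,284 litres at €0.17/litre → €6,338.28
1 Sep – 19 Oct 2011: 52,948 litres at €0.62/litre → €32,827.76
20 Oct – 31 Dec 2011: 52,230 litres at €0.56/litre → €29,248.80

€68,414.84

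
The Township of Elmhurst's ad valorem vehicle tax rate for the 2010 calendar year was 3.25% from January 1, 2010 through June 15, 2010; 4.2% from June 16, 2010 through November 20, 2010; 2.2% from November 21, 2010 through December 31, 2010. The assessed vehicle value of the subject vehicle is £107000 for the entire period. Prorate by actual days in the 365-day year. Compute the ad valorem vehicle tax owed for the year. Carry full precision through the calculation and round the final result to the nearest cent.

£3791.32

January 1 – June 15, 2010: 166 days at 3.25% → £107000 × 3.25% × 166/365 = £1581.5479
June 16 – November 20, 2010: 158 days at 4.2% → £107000 × 4.2% × 158/365 = £1945.3479
November 21 – December 31, 2010: 41 days at 2.2% → £107000 × 2.2% × 41/365 = £264.4219
Total = £3791.3178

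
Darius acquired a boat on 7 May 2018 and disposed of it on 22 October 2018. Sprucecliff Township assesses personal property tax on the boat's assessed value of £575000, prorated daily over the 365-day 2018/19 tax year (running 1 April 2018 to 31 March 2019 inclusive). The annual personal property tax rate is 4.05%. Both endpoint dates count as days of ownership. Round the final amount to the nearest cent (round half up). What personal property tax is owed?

Days held (7 May – 22 October 2018): 169 out of 365
Tax = £575000 × 4.05% × 169/365 = £10782.4315

£10782.43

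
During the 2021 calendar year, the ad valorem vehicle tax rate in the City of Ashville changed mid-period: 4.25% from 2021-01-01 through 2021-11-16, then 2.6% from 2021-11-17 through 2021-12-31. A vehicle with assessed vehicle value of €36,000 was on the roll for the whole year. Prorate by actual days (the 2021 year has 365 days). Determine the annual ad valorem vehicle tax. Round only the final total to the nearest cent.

2021-01-01 to 2021-11-16: 320 days at 4.25% → €36,000 × 4.25% × 320/365 = €1,341.3699
2021-11-17 to 2021-12-31: 45 days at 2.6% → €36,000 × 2.6% × 45/365 = €115.3973
Total = €1,456.7671

€1,456.77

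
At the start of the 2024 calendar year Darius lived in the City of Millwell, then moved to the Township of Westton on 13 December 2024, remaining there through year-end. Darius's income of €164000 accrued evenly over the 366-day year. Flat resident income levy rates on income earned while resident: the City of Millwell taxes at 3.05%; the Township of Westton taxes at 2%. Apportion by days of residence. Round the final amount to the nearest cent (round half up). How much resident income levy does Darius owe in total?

The City of Millwell, 1 January – 12 December 2024: 347 days → €164000 × 3.05% × 347/366 = €4742.3333
The Township of Westton, 13 December – 31 December 2024: 19 days → €164000 × 2% × 19/366 = €170.2732
Total = €4912.6066

€4912.61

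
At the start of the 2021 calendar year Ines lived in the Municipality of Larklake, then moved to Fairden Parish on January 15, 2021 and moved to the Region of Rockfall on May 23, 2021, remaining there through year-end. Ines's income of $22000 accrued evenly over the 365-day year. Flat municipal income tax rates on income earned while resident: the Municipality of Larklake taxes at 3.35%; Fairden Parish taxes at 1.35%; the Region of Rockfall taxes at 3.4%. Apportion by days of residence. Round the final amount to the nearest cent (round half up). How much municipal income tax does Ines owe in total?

The Municipality of Larklake, January 1 – January 14, 2021: 14 days → $22000 × 3.35% × 14/365 = $28.2685
Fairden Parish, January 15 – May 22, 2021: 128 days → $22000 × 1.35% × 128/365 = $104.1534
The Region of Rockfall, May 23 – December 31, 2021: 223 days → $22000 × 3.4% × 223/365 = $456.9973
Total = $589.4192

$589.42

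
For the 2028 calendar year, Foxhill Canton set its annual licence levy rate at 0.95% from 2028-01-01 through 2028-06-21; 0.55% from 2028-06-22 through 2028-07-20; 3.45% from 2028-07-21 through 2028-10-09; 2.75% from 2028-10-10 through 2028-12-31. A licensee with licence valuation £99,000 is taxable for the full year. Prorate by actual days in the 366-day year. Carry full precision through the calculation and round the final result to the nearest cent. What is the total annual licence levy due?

£1,860.98

2028-01-01 to 2028-06-21: 173 days at 0.95% → £99,000 × 0.95% × 173/366 = £444.5533
2028-06-22 to 2028-07-20: 29 days at 0.55% → £99,000 × 0.55% × 29/366 = £43.1434
2028-07-21 to 2028-10-09: 81 days at 3.45% → £99,000 × 3.45% × 81/366 = £755.8893
2028-10-10 to 2028-12-31: 83 days at 2.75% → £99,000 × 2.75% × 83/366 = £617.3975
Total = £1,860.9836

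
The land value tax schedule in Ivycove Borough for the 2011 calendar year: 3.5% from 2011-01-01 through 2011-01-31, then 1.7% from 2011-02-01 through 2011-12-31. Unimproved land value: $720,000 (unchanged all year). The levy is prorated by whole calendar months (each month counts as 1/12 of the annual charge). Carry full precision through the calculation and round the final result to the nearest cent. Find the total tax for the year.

2011-01-01 to 2011-01-31: 1 month at 3.5% → $720,000 × 3.5% × 1/12 = $2,100.0000
2011-02-01 to 2011-12-31: 11 months at 1.7% → $720,000 × 1.7% × 11/12 = $11,220.0000
Total = $13,320.0000

$13,320.00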